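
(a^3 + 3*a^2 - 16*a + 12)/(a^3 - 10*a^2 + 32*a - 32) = (a^2 + 5*a - 6)/(a^2 - 8*a + 16)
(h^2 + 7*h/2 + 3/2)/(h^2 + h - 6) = (h + 1/2)/(h - 2)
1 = 1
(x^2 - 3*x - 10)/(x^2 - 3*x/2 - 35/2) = 2*(x + 2)/(2*x + 7)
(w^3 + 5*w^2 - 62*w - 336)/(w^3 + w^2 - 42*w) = (w^2 - 2*w - 48)/(w*(w - 6))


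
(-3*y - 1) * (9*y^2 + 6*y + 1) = -27*y^3 - 27*y^2 - 9*y - 1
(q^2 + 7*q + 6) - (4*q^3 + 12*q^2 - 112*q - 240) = -4*q^3 - 11*q^2 + 119*q + 246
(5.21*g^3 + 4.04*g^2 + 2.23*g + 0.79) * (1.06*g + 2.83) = 5.5226*g^4 + 19.0267*g^3 + 13.797*g^2 + 7.1483*g + 2.2357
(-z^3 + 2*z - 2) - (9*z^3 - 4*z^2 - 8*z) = -10*z^3 + 4*z^2 + 10*z - 2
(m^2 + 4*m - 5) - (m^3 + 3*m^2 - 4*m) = -m^3 - 2*m^2 + 8*m - 5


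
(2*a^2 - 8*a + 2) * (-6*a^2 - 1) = -12*a^4 + 48*a^3 - 14*a^2 + 8*a - 2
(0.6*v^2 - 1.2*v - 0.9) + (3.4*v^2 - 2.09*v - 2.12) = 4.0*v^2 - 3.29*v - 3.02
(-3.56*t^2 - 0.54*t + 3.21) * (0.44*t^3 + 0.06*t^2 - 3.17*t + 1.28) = -1.5664*t^5 - 0.4512*t^4 + 12.6652*t^3 - 2.6524*t^2 - 10.8669*t + 4.1088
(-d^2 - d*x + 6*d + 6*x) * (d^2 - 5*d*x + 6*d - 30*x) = -d^4 + 4*d^3*x + 5*d^2*x^2 + 36*d^2 - 144*d*x - 180*x^2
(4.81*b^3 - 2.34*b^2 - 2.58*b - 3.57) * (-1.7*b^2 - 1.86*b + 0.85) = -8.177*b^5 - 4.9686*b^4 + 12.8269*b^3 + 8.8788*b^2 + 4.4472*b - 3.0345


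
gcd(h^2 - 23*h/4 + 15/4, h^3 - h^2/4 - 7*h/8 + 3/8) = h - 3/4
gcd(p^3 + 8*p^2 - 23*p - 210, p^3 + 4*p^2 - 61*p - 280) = p + 7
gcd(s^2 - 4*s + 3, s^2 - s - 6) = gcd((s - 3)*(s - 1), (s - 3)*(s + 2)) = s - 3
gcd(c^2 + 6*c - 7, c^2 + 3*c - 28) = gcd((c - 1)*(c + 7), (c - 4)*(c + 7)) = c + 7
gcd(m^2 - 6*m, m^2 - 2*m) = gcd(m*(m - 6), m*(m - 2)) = m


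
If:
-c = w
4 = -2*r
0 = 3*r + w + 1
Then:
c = -5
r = -2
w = 5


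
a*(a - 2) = a^2 - 2*a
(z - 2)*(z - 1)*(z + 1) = z^3 - 2*z^2 - z + 2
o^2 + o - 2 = (o - 1)*(o + 2)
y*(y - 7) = y^2 - 7*y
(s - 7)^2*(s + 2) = s^3 - 12*s^2 + 21*s + 98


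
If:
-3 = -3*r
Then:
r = 1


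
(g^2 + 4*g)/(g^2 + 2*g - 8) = g/(g - 2)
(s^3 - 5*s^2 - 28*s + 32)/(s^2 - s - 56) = (s^2 + 3*s - 4)/(s + 7)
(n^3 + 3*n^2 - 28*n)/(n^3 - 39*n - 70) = n*(-n^2 - 3*n + 28)/(-n^3 + 39*n + 70)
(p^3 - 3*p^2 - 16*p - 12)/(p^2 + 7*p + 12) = (p^3 - 3*p^2 - 16*p - 12)/(p^2 + 7*p + 12)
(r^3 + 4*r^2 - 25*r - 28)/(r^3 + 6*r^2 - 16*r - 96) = (r^2 + 8*r + 7)/(r^2 + 10*r + 24)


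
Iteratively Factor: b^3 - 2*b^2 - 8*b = (b - 4)*(b^2 + 2*b) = (b - 4)*(b + 2)*(b)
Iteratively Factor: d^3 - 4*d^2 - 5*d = (d - 5)*(d^2 + d) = d*(d - 5)*(d + 1)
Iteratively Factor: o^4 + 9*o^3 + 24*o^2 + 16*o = (o + 4)*(o^3 + 5*o^2 + 4*o) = o*(o + 4)*(o^2 + 5*o + 4) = o*(o + 1)*(o + 4)*(o + 4)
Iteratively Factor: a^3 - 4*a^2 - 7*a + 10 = (a - 5)*(a^2 + a - 2) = (a - 5)*(a - 1)*(a + 2)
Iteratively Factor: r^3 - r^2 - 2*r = (r - 2)*(r^2 + r) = r*(r - 2)*(r + 1)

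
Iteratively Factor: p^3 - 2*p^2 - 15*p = (p)*(p^2 - 2*p - 15) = p*(p + 3)*(p - 5)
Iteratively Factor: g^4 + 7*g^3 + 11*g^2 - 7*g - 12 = (g + 1)*(g^3 + 6*g^2 + 5*g - 12) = (g - 1)*(g + 1)*(g^2 + 7*g + 12) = (g - 1)*(g + 1)*(g + 3)*(g + 4)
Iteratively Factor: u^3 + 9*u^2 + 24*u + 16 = (u + 4)*(u^2 + 5*u + 4) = (u + 4)^2*(u + 1)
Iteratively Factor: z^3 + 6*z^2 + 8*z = (z + 2)*(z^2 + 4*z) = (z + 2)*(z + 4)*(z)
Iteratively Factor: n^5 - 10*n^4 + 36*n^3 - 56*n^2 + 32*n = (n - 2)*(n^4 - 8*n^3 + 20*n^2 - 16*n) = n*(n - 2)*(n^3 - 8*n^2 + 20*n - 16) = n*(n - 2)^2*(n^2 - 6*n + 8) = n*(n - 2)^3*(n - 4)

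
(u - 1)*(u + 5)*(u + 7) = u^3 + 11*u^2 + 23*u - 35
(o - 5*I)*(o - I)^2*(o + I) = o^4 - 6*I*o^3 - 4*o^2 - 6*I*o - 5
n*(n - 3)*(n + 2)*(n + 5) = n^4 + 4*n^3 - 11*n^2 - 30*n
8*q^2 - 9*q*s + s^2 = (-8*q + s)*(-q + s)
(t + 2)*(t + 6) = t^2 + 8*t + 12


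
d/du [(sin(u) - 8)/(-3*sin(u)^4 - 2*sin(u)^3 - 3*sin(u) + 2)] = (9*sin(u)^4 - 92*sin(u)^3 - 48*sin(u)^2 - 22)*cos(u)/(3*sin(u)^4 + 2*sin(u)^3 + 3*sin(u) - 2)^2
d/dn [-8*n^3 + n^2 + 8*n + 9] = -24*n^2 + 2*n + 8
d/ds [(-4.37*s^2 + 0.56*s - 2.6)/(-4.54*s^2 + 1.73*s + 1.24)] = (-5.0177*s^2 - 34.4456*s + 5.1924)/(20.6116*s^4 - 15.7084*s^3 - 8.2663*s^2 + 4.2904*s + 1.5376)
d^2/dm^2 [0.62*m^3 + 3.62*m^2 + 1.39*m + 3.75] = 3.72*m + 7.24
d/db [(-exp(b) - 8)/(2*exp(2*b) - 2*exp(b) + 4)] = ((exp(b) + 8)*(2*exp(b) - 1) - exp(2*b) + exp(b) - 2)*exp(b)/(2*(exp(2*b) - exp(b) + 2)^2)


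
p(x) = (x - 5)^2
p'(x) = 2*x - 10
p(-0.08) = 25.81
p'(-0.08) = -10.16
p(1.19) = 14.52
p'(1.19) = -7.62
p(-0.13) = 26.32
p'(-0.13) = -10.26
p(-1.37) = 40.58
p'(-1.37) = -12.74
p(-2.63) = 58.22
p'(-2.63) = -15.26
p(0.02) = 24.80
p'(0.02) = -9.96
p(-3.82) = 77.79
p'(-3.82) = -17.64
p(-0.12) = 26.21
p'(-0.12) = -10.24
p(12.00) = 49.00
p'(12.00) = 14.00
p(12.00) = 49.00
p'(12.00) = 14.00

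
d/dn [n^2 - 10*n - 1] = 2*n - 10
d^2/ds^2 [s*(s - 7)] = 2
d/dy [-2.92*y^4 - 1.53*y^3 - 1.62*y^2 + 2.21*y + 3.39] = -11.68*y^3 - 4.59*y^2 - 3.24*y + 2.21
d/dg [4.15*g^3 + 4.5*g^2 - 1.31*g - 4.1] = 12.45*g^2 + 9.0*g - 1.31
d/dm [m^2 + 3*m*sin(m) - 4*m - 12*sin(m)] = 3*m*cos(m) + 2*m + 3*sin(m) - 12*cos(m) - 4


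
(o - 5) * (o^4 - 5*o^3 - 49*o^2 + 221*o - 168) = o^5 - 10*o^4 - 24*o^3 + 466*o^2 - 1273*o + 840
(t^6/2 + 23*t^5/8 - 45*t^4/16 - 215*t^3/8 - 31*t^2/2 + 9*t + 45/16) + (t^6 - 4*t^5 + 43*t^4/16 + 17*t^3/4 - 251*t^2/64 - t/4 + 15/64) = 3*t^6/2 - 9*t^5/8 - t^4/8 - 181*t^3/8 - 1243*t^2/64 + 35*t/4 + 195/64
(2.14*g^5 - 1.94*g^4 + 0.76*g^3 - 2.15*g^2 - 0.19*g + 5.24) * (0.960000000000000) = 2.0544*g^5 - 1.8624*g^4 + 0.7296*g^3 - 2.064*g^2 - 0.1824*g + 5.0304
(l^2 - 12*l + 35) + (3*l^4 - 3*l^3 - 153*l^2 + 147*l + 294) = 3*l^4 - 3*l^3 - 152*l^2 + 135*l + 329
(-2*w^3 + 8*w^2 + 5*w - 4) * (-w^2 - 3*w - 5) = 2*w^5 - 2*w^4 - 19*w^3 - 51*w^2 - 13*w + 20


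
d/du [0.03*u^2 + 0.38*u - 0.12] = 0.06*u + 0.38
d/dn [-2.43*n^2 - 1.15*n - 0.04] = -4.86*n - 1.15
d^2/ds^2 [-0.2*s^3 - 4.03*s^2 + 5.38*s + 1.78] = -1.2*s - 8.06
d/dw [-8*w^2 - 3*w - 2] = -16*w - 3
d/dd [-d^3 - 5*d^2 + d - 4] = -3*d^2 - 10*d + 1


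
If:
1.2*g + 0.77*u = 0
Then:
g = -0.641666666666667*u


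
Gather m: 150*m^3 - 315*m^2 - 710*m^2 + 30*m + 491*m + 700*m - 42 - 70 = 150*m^3 - 1025*m^2 + 1221*m - 112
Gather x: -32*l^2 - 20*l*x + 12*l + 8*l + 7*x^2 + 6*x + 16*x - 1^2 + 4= -32*l^2 + 20*l + 7*x^2 + x*(22 - 20*l) + 3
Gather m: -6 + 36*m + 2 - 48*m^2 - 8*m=-48*m^2 + 28*m - 4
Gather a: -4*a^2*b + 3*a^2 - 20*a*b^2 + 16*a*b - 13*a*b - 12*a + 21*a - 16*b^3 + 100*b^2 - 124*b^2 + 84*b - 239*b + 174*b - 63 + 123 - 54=a^2*(3 - 4*b) + a*(-20*b^2 + 3*b + 9) - 16*b^3 - 24*b^2 + 19*b + 6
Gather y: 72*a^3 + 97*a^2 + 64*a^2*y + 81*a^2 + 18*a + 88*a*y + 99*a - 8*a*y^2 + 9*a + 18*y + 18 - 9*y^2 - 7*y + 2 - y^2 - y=72*a^3 + 178*a^2 + 126*a + y^2*(-8*a - 10) + y*(64*a^2 + 88*a + 10) + 20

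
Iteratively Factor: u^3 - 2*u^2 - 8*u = (u)*(u^2 - 2*u - 8) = u*(u + 2)*(u - 4)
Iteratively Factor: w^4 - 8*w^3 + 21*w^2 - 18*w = (w - 3)*(w^3 - 5*w^2 + 6*w) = w*(w - 3)*(w^2 - 5*w + 6) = w*(w - 3)^2*(w - 2)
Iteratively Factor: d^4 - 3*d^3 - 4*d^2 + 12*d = (d + 2)*(d^3 - 5*d^2 + 6*d) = (d - 2)*(d + 2)*(d^2 - 3*d) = d*(d - 2)*(d + 2)*(d - 3)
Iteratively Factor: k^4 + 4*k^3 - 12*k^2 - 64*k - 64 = (k + 2)*(k^3 + 2*k^2 - 16*k - 32) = (k - 4)*(k + 2)*(k^2 + 6*k + 8) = (k - 4)*(k + 2)^2*(k + 4)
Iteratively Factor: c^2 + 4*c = (c + 4)*(c)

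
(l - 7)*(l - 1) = l^2 - 8*l + 7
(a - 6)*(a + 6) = a^2 - 36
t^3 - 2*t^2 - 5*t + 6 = (t - 3)*(t - 1)*(t + 2)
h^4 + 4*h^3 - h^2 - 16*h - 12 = (h - 2)*(h + 1)*(h + 2)*(h + 3)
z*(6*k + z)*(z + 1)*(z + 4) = 6*k*z^3 + 30*k*z^2 + 24*k*z + z^4 + 5*z^3 + 4*z^2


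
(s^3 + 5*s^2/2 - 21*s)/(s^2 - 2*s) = (s^2 + 5*s/2 - 21)/(s - 2)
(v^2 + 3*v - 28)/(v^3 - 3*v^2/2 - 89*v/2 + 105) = 2*(v - 4)/(2*v^2 - 17*v + 30)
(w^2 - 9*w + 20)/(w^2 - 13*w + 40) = (w - 4)/(w - 8)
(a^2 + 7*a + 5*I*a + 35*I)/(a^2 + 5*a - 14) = (a + 5*I)/(a - 2)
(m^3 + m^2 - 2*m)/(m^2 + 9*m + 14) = m*(m - 1)/(m + 7)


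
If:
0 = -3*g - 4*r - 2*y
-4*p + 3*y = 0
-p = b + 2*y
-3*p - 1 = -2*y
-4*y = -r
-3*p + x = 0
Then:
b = 11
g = 24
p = -3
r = -16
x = -9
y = -4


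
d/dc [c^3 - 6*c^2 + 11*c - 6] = 3*c^2 - 12*c + 11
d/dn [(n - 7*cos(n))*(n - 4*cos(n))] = 11*n*sin(n) + 2*n - 28*sin(2*n) - 11*cos(n)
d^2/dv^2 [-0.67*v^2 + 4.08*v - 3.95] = -1.34000000000000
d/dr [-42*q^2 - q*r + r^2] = -q + 2*r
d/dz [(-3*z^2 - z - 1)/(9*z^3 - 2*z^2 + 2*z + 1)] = (27*z^4 + 18*z^3 + 19*z^2 - 10*z + 1)/(81*z^6 - 36*z^5 + 40*z^4 + 10*z^3 + 4*z + 1)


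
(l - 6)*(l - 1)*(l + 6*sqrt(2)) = l^3 - 7*l^2 + 6*sqrt(2)*l^2 - 42*sqrt(2)*l + 6*l + 36*sqrt(2)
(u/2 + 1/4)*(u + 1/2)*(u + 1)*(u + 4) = u^4/2 + 3*u^3 + 37*u^2/8 + 21*u/8 + 1/2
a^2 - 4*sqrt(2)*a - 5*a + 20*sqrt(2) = (a - 5)*(a - 4*sqrt(2))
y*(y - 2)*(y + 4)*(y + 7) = y^4 + 9*y^3 + 6*y^2 - 56*y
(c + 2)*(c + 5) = c^2 + 7*c + 10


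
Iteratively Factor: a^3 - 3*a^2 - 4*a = (a)*(a^2 - 3*a - 4) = a*(a - 4)*(a + 1)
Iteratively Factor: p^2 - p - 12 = (p + 3)*(p - 4)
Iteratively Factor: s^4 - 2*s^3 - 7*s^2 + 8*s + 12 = (s + 2)*(s^3 - 4*s^2 + s + 6) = (s - 2)*(s + 2)*(s^2 - 2*s - 3) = (s - 3)*(s - 2)*(s + 2)*(s + 1)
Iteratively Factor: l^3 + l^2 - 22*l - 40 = (l - 5)*(l^2 + 6*l + 8) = (l - 5)*(l + 4)*(l + 2)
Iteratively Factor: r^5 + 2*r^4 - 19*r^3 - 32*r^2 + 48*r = (r - 1)*(r^4 + 3*r^3 - 16*r^2 - 48*r) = (r - 1)*(r + 4)*(r^3 - r^2 - 12*r) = (r - 4)*(r - 1)*(r + 4)*(r^2 + 3*r) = r*(r - 4)*(r - 1)*(r + 4)*(r + 3)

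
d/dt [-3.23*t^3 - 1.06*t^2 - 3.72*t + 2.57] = -9.69*t^2 - 2.12*t - 3.72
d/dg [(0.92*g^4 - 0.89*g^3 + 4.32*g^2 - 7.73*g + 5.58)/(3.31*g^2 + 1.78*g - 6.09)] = (6.0904*g^5 + 1.9669*g^4 - 25.5796*g^3 + 49.5362*g^2 - 89.5572*g + 37.1433)/(10.9561*g^4 + 11.7836*g^3 - 37.1474*g^2 - 21.6804*g + 37.0881)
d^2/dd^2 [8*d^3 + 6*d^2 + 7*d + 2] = 48*d + 12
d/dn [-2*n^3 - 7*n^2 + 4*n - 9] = -6*n^2 - 14*n + 4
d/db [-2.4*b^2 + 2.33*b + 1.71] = 2.33 - 4.8*b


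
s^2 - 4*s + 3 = (s - 3)*(s - 1)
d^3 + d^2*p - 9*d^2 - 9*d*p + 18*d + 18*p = (d - 6)*(d - 3)*(d + p)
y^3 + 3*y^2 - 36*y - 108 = (y - 6)*(y + 3)*(y + 6)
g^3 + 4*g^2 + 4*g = g*(g + 2)^2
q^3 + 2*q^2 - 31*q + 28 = (q - 4)*(q - 1)*(q + 7)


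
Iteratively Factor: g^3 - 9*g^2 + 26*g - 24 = (g - 3)*(g^2 - 6*g + 8) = (g - 4)*(g - 3)*(g - 2)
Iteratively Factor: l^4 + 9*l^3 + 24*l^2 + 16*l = (l + 4)*(l^3 + 5*l^2 + 4*l) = (l + 4)^2*(l^2 + l) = (l + 1)*(l + 4)^2*(l)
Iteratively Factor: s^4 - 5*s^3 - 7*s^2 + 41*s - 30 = (s - 2)*(s^3 - 3*s^2 - 13*s + 15) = (s - 2)*(s - 1)*(s^2 - 2*s - 15) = (s - 5)*(s - 2)*(s - 1)*(s + 3)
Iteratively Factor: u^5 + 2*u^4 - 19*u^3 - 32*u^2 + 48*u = (u + 4)*(u^4 - 2*u^3 - 11*u^2 + 12*u) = (u - 4)*(u + 4)*(u^3 + 2*u^2 - 3*u) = (u - 4)*(u + 3)*(u + 4)*(u^2 - u) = u*(u - 4)*(u + 3)*(u + 4)*(u - 1)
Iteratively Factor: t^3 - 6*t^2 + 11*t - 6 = (t - 1)*(t^2 - 5*t + 6) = (t - 3)*(t - 1)*(t - 2)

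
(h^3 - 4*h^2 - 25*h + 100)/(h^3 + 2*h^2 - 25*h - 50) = (h - 4)/(h + 2)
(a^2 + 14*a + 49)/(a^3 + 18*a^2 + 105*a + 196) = 1/(a + 4)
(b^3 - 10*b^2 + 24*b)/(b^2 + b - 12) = b*(b^2 - 10*b + 24)/(b^2 + b - 12)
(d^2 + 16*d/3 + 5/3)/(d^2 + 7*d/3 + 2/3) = (d + 5)/(d + 2)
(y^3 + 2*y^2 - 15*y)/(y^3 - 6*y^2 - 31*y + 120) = y/(y - 8)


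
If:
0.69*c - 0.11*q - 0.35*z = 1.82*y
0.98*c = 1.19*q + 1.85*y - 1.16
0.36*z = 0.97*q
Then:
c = 0.159290650088333*z - 4.16328140406231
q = 0.371134020618557*z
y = -0.154348458080819*z - 1.57838690593571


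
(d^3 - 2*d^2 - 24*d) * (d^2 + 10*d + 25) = d^5 + 8*d^4 - 19*d^3 - 290*d^2 - 600*d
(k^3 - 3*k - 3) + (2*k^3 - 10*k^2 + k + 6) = 3*k^3 - 10*k^2 - 2*k + 3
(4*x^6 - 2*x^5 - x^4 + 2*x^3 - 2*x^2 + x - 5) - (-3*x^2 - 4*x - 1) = 4*x^6 - 2*x^5 - x^4 + 2*x^3 + x^2 + 5*x - 4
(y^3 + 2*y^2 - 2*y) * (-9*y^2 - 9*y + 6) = -9*y^5 - 27*y^4 + 6*y^3 + 30*y^2 - 12*y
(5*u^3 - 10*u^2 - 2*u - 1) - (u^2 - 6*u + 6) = 5*u^3 - 11*u^2 + 4*u - 7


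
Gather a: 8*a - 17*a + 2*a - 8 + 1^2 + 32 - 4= 21 - 7*a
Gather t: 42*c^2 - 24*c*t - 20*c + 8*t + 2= 42*c^2 - 20*c + t*(8 - 24*c) + 2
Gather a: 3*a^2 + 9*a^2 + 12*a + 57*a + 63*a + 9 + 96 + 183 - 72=12*a^2 + 132*a + 216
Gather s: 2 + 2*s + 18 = 2*s + 20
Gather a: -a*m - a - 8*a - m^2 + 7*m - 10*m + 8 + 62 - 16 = a*(-m - 9) - m^2 - 3*m + 54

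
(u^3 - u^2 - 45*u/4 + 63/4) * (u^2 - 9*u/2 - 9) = u^5 - 11*u^4/2 - 63*u^3/4 + 603*u^2/8 + 243*u/8 - 567/4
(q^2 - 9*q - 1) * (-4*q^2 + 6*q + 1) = -4*q^4 + 42*q^3 - 49*q^2 - 15*q - 1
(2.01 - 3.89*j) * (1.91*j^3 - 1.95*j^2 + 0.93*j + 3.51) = -7.4299*j^4 + 11.4246*j^3 - 7.5372*j^2 - 11.7846*j + 7.0551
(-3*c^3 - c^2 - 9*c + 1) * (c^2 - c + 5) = -3*c^5 + 2*c^4 - 23*c^3 + 5*c^2 - 46*c + 5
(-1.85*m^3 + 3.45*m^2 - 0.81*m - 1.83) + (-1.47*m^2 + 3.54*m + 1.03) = -1.85*m^3 + 1.98*m^2 + 2.73*m - 0.8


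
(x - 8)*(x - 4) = x^2 - 12*x + 32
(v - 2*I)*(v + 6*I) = v^2 + 4*I*v + 12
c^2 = c^2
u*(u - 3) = u^2 - 3*u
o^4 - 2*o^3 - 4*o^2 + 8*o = o*(o - 2)^2*(o + 2)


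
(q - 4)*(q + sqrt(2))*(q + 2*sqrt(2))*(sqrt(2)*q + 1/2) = sqrt(2)*q^4 - 4*sqrt(2)*q^3 + 13*q^3/2 - 26*q^2 + 11*sqrt(2)*q^2/2 - 22*sqrt(2)*q + 2*q - 8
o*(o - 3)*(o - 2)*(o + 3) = o^4 - 2*o^3 - 9*o^2 + 18*o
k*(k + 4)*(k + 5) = k^3 + 9*k^2 + 20*k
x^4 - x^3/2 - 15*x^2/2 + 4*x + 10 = (x - 2)^2*(x + 1)*(x + 5/2)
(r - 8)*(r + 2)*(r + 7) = r^3 + r^2 - 58*r - 112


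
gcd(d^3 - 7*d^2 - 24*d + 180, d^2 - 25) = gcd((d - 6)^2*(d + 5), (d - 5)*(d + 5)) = d + 5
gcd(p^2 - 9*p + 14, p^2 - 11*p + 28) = p - 7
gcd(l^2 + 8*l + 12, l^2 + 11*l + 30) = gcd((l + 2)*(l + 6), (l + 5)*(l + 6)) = l + 6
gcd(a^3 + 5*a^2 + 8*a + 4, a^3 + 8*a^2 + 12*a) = a + 2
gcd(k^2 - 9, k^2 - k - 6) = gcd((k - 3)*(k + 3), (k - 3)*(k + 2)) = k - 3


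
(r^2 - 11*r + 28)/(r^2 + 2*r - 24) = (r - 7)/(r + 6)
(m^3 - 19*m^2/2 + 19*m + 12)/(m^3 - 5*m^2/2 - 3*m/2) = (m^2 - 10*m + 24)/(m*(m - 3))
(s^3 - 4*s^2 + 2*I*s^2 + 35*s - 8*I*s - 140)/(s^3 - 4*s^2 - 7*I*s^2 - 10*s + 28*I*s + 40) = (s + 7*I)/(s - 2*I)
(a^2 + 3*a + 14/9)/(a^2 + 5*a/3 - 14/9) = (3*a + 2)/(3*a - 2)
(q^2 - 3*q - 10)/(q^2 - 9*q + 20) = (q + 2)/(q - 4)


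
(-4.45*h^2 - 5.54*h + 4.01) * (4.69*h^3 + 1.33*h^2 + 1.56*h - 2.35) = -20.8705*h^5 - 31.9011*h^4 + 4.4967*h^3 + 7.1484*h^2 + 19.2746*h - 9.4235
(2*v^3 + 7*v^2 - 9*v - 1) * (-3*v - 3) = -6*v^4 - 27*v^3 + 6*v^2 + 30*v + 3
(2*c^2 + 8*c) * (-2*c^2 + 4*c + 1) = -4*c^4 - 8*c^3 + 34*c^2 + 8*c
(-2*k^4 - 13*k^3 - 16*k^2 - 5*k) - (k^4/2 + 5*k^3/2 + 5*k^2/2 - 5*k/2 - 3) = -5*k^4/2 - 31*k^3/2 - 37*k^2/2 - 5*k/2 + 3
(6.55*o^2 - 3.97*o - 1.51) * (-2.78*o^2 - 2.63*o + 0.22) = -18.209*o^4 - 6.1899*o^3 + 16.0799*o^2 + 3.0979*o - 0.3322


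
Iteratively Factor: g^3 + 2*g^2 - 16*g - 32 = (g + 4)*(g^2 - 2*g - 8) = (g - 4)*(g + 4)*(g + 2)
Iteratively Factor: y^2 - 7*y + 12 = (y - 4)*(y - 3)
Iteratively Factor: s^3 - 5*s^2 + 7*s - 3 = (s - 3)*(s^2 - 2*s + 1) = (s - 3)*(s - 1)*(s - 1)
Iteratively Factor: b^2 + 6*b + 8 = (b + 2)*(b + 4)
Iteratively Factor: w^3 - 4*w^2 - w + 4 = (w + 1)*(w^2 - 5*w + 4) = (w - 4)*(w + 1)*(w - 1)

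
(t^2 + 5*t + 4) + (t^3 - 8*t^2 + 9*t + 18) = t^3 - 7*t^2 + 14*t + 22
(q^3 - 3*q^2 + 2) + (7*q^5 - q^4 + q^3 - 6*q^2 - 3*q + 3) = 7*q^5 - q^4 + 2*q^3 - 9*q^2 - 3*q + 5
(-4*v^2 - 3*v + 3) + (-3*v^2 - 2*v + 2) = -7*v^2 - 5*v + 5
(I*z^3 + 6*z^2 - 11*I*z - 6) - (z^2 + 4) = I*z^3 + 5*z^2 - 11*I*z - 10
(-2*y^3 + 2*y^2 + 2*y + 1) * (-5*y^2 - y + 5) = 10*y^5 - 8*y^4 - 22*y^3 + 3*y^2 + 9*y + 5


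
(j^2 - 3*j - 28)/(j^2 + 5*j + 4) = (j - 7)/(j + 1)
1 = 1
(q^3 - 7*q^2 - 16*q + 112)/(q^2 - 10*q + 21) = (q^2 - 16)/(q - 3)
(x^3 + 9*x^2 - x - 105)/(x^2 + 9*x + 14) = (x^2 + 2*x - 15)/(x + 2)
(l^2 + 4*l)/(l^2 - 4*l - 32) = l/(l - 8)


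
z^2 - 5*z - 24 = (z - 8)*(z + 3)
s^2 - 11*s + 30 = (s - 6)*(s - 5)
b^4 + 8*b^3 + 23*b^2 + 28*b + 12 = (b + 1)*(b + 2)^2*(b + 3)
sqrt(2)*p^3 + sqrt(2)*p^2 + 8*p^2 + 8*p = p*(p + 4*sqrt(2))*(sqrt(2)*p + sqrt(2))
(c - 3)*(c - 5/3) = c^2 - 14*c/3 + 5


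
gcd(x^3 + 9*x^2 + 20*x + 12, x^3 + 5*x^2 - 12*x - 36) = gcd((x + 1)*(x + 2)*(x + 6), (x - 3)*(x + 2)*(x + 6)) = x^2 + 8*x + 12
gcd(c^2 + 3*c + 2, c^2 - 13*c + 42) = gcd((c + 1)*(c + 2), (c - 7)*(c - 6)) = 1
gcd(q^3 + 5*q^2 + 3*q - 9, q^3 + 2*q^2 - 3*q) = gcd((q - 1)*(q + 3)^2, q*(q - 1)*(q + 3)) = q^2 + 2*q - 3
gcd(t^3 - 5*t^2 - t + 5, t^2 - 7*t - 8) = t + 1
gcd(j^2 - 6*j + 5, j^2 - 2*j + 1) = j - 1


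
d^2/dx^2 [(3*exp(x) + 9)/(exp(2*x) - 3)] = 3*(exp(4*x) + 12*exp(3*x) + 18*exp(2*x) + 36*exp(x) + 9)*exp(x)/(exp(6*x) - 9*exp(4*x) + 27*exp(2*x) - 27)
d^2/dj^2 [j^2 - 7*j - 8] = 2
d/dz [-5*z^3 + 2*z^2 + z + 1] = -15*z^2 + 4*z + 1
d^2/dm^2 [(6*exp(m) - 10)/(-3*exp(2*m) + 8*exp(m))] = 2*(-27*exp(3*m) + 108*exp(2*m) - 360*exp(m) + 320)*exp(-m)/(27*exp(3*m) - 216*exp(2*m) + 576*exp(m) - 512)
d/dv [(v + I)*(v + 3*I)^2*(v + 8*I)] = 4*v^3 + 45*I*v^2 - 142*v - 129*I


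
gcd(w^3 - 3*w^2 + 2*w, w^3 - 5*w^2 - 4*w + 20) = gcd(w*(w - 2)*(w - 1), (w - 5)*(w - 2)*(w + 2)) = w - 2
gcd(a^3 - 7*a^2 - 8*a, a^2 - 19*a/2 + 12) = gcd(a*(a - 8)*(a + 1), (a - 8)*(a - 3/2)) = a - 8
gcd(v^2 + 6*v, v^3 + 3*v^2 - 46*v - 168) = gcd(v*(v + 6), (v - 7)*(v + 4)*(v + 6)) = v + 6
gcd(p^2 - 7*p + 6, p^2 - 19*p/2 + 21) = p - 6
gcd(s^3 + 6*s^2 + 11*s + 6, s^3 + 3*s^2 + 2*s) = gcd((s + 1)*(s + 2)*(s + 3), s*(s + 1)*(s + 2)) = s^2 + 3*s + 2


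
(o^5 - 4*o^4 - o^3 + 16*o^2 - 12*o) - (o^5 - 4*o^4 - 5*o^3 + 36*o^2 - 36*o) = 4*o^3 - 20*o^2 + 24*o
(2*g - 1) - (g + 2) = g - 3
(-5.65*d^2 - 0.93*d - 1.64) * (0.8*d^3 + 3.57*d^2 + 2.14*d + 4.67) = -4.52*d^5 - 20.9145*d^4 - 16.7231*d^3 - 34.2305*d^2 - 7.8527*d - 7.6588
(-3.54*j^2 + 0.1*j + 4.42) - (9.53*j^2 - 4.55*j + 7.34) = -13.07*j^2 + 4.65*j - 2.92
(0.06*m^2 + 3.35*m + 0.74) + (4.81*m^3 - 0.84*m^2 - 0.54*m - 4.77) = 4.81*m^3 - 0.78*m^2 + 2.81*m - 4.03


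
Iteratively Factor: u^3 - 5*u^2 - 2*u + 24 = (u - 4)*(u^2 - u - 6) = (u - 4)*(u - 3)*(u + 2)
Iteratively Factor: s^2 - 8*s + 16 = (s - 4)*(s - 4)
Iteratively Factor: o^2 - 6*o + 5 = (o - 5)*(o - 1)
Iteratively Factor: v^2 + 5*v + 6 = (v + 2)*(v + 3)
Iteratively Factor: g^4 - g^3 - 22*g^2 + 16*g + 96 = (g + 4)*(g^3 - 5*g^2 - 2*g + 24) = (g - 3)*(g + 4)*(g^2 - 2*g - 8) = (g - 4)*(g - 3)*(g + 4)*(g + 2)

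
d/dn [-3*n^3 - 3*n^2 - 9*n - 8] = -9*n^2 - 6*n - 9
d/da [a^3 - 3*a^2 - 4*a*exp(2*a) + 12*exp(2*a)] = 3*a^2 - 8*a*exp(2*a) - 6*a + 20*exp(2*a)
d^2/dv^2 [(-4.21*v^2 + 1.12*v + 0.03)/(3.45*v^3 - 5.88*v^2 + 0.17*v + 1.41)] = (-100.21905*v^6 + 79.9847999999997*v^5 - 117.22203*v^4 + 344.692614*v^3 - 268.475526*v^2 + 54.658638*v - 16.777548)/(41.063625*v^9 - 209.9601*v^8 + 363.915315*v^7 - 173.641617*v^6 - 153.687501*v^5 + 150.701706*v^4 + 12.125132*v^3 - 34.947837*v^2 + 1.013931*v + 2.803221)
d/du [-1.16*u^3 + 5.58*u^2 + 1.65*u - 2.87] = -3.48*u^2 + 11.16*u + 1.65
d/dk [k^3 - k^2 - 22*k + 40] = 3*k^2 - 2*k - 22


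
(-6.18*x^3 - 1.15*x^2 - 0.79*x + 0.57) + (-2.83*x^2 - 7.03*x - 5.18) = -6.18*x^3 - 3.98*x^2 - 7.82*x - 4.61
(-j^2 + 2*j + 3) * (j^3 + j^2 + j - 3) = -j^5 + j^4 + 4*j^3 + 8*j^2 - 3*j - 9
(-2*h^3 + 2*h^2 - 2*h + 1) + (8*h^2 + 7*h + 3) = -2*h^3 + 10*h^2 + 5*h + 4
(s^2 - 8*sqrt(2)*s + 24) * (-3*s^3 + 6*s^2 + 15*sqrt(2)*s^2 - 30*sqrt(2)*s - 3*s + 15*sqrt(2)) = -3*s^5 + 6*s^4 + 39*sqrt(2)*s^4 - 315*s^3 - 78*sqrt(2)*s^3 + 399*sqrt(2)*s^2 + 624*s^2 - 720*sqrt(2)*s - 312*s + 360*sqrt(2)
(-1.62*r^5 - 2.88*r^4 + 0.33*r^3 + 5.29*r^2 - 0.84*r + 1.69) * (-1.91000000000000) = 3.0942*r^5 + 5.5008*r^4 - 0.6303*r^3 - 10.1039*r^2 + 1.6044*r - 3.2279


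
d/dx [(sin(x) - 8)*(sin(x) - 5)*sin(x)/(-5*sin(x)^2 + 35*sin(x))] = (14*sin(x) + cos(x)^2 - 52)*cos(x)/(5*(sin(x) - 7)^2)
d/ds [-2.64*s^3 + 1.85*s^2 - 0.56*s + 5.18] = -7.92*s^2 + 3.7*s - 0.56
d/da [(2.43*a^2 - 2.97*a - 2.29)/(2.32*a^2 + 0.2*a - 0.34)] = (7.3764*a^2 + 8.9732*a + 1.4678)/(5.3824*a^4 + 0.928*a^3 - 1.5376*a^2 - 0.136*a + 0.1156)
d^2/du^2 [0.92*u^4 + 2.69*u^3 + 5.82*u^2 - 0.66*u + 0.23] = 11.04*u^2 + 16.14*u + 11.64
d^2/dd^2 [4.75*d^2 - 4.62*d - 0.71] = 9.50000000000000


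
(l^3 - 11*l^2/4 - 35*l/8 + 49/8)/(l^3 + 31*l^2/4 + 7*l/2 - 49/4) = (l - 7/2)/(l + 7)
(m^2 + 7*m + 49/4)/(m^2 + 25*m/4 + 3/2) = (4*m^2 + 28*m + 49)/(4*m^2 + 25*m + 6)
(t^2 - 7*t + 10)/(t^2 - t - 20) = (t - 2)/(t + 4)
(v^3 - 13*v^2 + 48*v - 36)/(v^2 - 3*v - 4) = (-v^3 + 13*v^2 - 48*v + 36)/(-v^2 + 3*v + 4)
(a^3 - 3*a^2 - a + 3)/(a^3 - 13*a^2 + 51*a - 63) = (a^2 - 1)/(a^2 - 10*a + 21)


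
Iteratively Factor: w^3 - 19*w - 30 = (w + 3)*(w^2 - 3*w - 10) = (w - 5)*(w + 3)*(w + 2)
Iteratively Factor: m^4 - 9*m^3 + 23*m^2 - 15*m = (m)*(m^3 - 9*m^2 + 23*m - 15) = m*(m - 3)*(m^2 - 6*m + 5) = m*(m - 5)*(m - 3)*(m - 1)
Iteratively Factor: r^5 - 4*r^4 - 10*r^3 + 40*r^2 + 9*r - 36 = (r - 1)*(r^4 - 3*r^3 - 13*r^2 + 27*r + 36) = (r - 1)*(r + 1)*(r^3 - 4*r^2 - 9*r + 36) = (r - 4)*(r - 1)*(r + 1)*(r^2 - 9) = (r - 4)*(r - 3)*(r - 1)*(r + 1)*(r + 3)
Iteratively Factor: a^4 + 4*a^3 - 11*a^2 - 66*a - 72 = (a + 3)*(a^3 + a^2 - 14*a - 24) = (a - 4)*(a + 3)*(a^2 + 5*a + 6) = (a - 4)*(a + 3)^2*(a + 2)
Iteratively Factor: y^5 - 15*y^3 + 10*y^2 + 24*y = (y - 2)*(y^4 + 2*y^3 - 11*y^2 - 12*y) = (y - 2)*(y + 1)*(y^3 + y^2 - 12*y) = (y - 3)*(y - 2)*(y + 1)*(y^2 + 4*y) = (y - 3)*(y - 2)*(y + 1)*(y + 4)*(y)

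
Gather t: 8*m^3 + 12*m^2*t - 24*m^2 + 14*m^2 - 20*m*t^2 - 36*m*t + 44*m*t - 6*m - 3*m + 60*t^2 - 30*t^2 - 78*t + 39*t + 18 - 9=8*m^3 - 10*m^2 - 9*m + t^2*(30 - 20*m) + t*(12*m^2 + 8*m - 39) + 9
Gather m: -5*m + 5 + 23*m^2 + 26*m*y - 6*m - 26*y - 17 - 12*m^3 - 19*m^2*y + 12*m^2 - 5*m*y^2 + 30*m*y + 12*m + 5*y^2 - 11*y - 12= -12*m^3 + m^2*(35 - 19*y) + m*(-5*y^2 + 56*y + 1) + 5*y^2 - 37*y - 24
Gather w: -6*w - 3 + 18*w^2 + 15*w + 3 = 18*w^2 + 9*w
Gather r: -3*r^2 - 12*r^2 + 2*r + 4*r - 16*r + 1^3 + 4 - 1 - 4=-15*r^2 - 10*r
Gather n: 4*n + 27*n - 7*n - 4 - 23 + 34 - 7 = 24*n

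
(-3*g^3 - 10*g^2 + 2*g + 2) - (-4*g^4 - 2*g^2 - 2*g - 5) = 4*g^4 - 3*g^3 - 8*g^2 + 4*g + 7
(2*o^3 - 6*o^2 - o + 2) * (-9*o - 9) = -18*o^4 + 36*o^3 + 63*o^2 - 9*o - 18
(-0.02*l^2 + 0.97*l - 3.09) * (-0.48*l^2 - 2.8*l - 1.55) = 0.0096*l^4 - 0.4096*l^3 - 1.2018*l^2 + 7.1485*l + 4.7895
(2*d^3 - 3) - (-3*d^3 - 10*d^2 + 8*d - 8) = 5*d^3 + 10*d^2 - 8*d + 5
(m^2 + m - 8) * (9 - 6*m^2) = -6*m^4 - 6*m^3 + 57*m^2 + 9*m - 72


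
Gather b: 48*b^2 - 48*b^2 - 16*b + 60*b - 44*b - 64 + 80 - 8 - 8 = 0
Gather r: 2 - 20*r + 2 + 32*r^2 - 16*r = 32*r^2 - 36*r + 4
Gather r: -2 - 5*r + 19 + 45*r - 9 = 40*r + 8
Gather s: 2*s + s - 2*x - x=3*s - 3*x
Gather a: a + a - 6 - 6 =2*a - 12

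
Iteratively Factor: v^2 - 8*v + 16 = (v - 4)*(v - 4)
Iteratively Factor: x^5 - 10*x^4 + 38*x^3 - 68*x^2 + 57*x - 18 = (x - 3)*(x^4 - 7*x^3 + 17*x^2 - 17*x + 6) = (x - 3)*(x - 2)*(x^3 - 5*x^2 + 7*x - 3) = (x - 3)*(x - 2)*(x - 1)*(x^2 - 4*x + 3) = (x - 3)^2*(x - 2)*(x - 1)*(x - 1)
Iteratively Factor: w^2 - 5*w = (w - 5)*(w)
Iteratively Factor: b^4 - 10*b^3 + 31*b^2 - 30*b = (b - 3)*(b^3 - 7*b^2 + 10*b) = (b - 5)*(b - 3)*(b^2 - 2*b) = (b - 5)*(b - 3)*(b - 2)*(b)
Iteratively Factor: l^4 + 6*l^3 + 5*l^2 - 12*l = (l + 4)*(l^3 + 2*l^2 - 3*l) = (l + 3)*(l + 4)*(l^2 - l) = l*(l + 3)*(l + 4)*(l - 1)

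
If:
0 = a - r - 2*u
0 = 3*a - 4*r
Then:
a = 8*u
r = 6*u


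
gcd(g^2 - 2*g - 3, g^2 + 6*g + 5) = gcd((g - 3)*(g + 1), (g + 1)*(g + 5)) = g + 1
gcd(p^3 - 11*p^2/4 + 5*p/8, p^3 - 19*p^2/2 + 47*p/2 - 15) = p - 5/2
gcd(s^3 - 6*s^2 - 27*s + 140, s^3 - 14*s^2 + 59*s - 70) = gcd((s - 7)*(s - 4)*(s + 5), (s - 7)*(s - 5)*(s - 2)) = s - 7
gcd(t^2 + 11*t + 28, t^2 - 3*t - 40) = 1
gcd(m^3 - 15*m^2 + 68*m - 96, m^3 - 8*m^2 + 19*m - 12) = m^2 - 7*m + 12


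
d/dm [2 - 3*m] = -3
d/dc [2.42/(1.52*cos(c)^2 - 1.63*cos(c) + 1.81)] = (7.3568*cos(c) - 3.9446)*sin(c)/(1.52*cos(c)^2 - 1.63*cos(c) + 1.81)^2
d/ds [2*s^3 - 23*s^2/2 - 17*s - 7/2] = 6*s^2 - 23*s - 17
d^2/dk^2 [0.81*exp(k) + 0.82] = 0.81*exp(k)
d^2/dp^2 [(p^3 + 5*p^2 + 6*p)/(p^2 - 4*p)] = 84/(p^3 - 12*p^2 + 48*p - 64)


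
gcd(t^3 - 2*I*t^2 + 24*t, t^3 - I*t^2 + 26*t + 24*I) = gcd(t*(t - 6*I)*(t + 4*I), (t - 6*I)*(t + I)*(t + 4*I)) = t^2 - 2*I*t + 24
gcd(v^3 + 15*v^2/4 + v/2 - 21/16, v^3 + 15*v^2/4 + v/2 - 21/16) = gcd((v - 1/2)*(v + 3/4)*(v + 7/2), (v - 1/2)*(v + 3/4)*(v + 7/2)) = v^3 + 15*v^2/4 + v/2 - 21/16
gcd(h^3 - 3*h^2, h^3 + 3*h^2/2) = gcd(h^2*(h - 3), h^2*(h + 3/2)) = h^2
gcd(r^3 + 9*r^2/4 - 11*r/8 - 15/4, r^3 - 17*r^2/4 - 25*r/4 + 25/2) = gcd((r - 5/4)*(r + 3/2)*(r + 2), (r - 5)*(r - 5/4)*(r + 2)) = r^2 + 3*r/4 - 5/2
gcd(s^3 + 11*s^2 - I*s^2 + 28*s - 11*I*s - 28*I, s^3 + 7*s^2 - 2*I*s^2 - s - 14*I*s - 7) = s^2 + s*(7 - I) - 7*I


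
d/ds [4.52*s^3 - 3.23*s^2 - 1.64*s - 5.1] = 13.56*s^2 - 6.46*s - 1.64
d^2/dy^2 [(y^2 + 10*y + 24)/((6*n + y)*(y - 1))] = 2*((6*n + y)^2*(y - 1)^2 - 2*(6*n + y)^2*(y - 1)*(y + 5) + (6*n + y)^2*(y^2 + 10*y + 24) - 2*(6*n + y)*(y - 1)^2*(y + 5) + (6*n + y)*(y - 1)*(y^2 + 10*y + 24) + (y - 1)^2*(y^2 + 10*y + 24))/((6*n + y)^3*(y - 1)^3)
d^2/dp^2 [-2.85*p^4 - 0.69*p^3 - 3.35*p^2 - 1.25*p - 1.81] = -34.2*p^2 - 4.14*p - 6.7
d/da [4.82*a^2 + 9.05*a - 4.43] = 9.64*a + 9.05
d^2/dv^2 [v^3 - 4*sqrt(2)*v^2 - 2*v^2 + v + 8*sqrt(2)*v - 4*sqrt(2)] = 6*v - 8*sqrt(2) - 4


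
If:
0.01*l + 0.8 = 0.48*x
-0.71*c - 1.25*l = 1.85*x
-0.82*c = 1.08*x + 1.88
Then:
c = -4.49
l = 0.08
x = 1.67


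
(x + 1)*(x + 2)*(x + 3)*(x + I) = x^4 + 6*x^3 + I*x^3 + 11*x^2 + 6*I*x^2 + 6*x + 11*I*x + 6*I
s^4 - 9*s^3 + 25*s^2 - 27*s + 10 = (s - 5)*(s - 2)*(s - 1)^2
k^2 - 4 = (k - 2)*(k + 2)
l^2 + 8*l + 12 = (l + 2)*(l + 6)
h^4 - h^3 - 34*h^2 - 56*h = h*(h - 7)*(h + 2)*(h + 4)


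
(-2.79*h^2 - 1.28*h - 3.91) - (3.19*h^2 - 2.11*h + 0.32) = -5.98*h^2 + 0.83*h - 4.23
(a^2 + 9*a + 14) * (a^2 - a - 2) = a^4 + 8*a^3 + 3*a^2 - 32*a - 28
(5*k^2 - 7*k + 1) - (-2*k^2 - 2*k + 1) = 7*k^2 - 5*k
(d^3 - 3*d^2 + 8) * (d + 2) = d^4 - d^3 - 6*d^2 + 8*d + 16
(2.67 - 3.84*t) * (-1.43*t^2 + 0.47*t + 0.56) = 5.4912*t^3 - 5.6229*t^2 - 0.8955*t + 1.4952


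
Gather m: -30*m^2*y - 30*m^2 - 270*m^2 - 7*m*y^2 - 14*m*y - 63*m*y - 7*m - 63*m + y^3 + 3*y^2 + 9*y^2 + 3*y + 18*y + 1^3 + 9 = m^2*(-30*y - 300) + m*(-7*y^2 - 77*y - 70) + y^3 + 12*y^2 + 21*y + 10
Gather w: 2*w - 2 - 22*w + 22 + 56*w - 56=36*w - 36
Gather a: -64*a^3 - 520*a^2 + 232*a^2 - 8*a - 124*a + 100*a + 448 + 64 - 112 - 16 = -64*a^3 - 288*a^2 - 32*a + 384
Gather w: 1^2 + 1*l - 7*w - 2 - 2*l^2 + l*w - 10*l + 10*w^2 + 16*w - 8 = -2*l^2 - 9*l + 10*w^2 + w*(l + 9) - 9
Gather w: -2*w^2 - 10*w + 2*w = -2*w^2 - 8*w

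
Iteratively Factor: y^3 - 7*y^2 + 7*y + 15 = (y - 3)*(y^2 - 4*y - 5) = (y - 5)*(y - 3)*(y + 1)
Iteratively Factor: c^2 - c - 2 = (c - 2)*(c + 1)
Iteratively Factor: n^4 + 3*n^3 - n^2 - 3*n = (n)*(n^3 + 3*n^2 - n - 3) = n*(n + 1)*(n^2 + 2*n - 3) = n*(n - 1)*(n + 1)*(n + 3)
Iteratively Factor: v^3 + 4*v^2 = (v)*(v^2 + 4*v) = v^2*(v + 4)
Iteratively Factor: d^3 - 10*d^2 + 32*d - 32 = (d - 2)*(d^2 - 8*d + 16) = (d - 4)*(d - 2)*(d - 4)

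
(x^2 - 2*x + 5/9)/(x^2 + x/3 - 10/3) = (x - 1/3)/(x + 2)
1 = 1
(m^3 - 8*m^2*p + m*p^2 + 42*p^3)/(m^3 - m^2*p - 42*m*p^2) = (m^2 - m*p - 6*p^2)/(m*(m + 6*p))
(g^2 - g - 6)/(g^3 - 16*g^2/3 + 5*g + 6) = 3*(g + 2)/(3*g^2 - 7*g - 6)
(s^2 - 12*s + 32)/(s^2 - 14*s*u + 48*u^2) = (s^2 - 12*s + 32)/(s^2 - 14*s*u + 48*u^2)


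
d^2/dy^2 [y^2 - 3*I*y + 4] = 2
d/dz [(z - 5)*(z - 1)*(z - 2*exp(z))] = -2*z^2*exp(z) + 3*z^2 + 8*z*exp(z) - 12*z + 2*exp(z) + 5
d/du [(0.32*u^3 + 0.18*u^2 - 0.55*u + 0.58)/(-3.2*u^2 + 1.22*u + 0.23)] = (-1.024*u^4 + 0.7808*u^3 - 1.3196*u^2 + 3.7948*u - 0.8341)/(10.24*u^4 - 7.808*u^3 + 0.0163999999999997*u^2 + 0.5612*u + 0.0529)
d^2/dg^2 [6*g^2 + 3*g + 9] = 12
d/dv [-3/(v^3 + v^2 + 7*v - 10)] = 3*(3*v^2 + 2*v + 7)/(v^3 + v^2 + 7*v - 10)^2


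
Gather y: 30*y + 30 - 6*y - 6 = 24*y + 24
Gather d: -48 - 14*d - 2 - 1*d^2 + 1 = -d^2 - 14*d - 49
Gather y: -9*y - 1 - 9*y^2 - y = -9*y^2 - 10*y - 1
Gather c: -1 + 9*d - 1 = 9*d - 2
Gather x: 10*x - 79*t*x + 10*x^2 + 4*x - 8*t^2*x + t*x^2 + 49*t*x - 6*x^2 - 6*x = x^2*(t + 4) + x*(-8*t^2 - 30*t + 8)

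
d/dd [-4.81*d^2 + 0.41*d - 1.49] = 0.41 - 9.62*d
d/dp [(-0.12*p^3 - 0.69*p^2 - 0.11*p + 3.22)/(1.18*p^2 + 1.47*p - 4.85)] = (-0.1416*p^4 - 0.3528*p^3 + 0.8615*p^2 - 0.906200000000001*p - 4.1999)/(1.3924*p^4 + 3.4692*p^3 - 9.2851*p^2 - 14.259*p + 23.5225)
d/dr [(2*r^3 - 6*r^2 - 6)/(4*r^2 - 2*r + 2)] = (3*r*(r - 2)*(2*r^2 - r + 1) + (4*r - 1)*(-r^3 + 3*r^2 + 3))/(2*r^2 - r + 1)^2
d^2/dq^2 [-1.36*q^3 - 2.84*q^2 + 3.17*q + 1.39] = -8.16*q - 5.68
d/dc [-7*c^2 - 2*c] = -14*c - 2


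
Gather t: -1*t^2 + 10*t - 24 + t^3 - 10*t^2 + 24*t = t^3 - 11*t^2 + 34*t - 24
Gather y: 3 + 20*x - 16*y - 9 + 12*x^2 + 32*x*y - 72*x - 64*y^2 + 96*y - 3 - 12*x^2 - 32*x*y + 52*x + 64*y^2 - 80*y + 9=0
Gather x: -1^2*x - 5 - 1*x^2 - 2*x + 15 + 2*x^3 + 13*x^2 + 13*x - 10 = 2*x^3 + 12*x^2 + 10*x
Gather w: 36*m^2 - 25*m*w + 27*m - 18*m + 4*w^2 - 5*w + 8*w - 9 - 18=36*m^2 + 9*m + 4*w^2 + w*(3 - 25*m) - 27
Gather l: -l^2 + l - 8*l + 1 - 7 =-l^2 - 7*l - 6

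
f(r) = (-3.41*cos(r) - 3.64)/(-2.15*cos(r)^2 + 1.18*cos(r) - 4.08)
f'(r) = (-4.3*sin(r)*cos(r) + 1.18*sin(r))*(-3.41*cos(r) - 3.64)/(-2.15*cos(r)^2 + 1.18*cos(r) - 4.08)^2 + 3.41*sin(r)/(-2.15*cos(r)^2 + 1.18*cos(r) - 4.08)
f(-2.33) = 0.22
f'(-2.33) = 0.53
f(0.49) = 1.41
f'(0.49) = 0.03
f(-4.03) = 0.26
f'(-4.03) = -0.61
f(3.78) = 0.14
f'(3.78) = 0.38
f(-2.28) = 0.25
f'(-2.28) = 0.58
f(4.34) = 0.50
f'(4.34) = 0.93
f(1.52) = 0.95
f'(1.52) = -1.07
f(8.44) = 0.33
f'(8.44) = -0.71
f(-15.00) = 0.17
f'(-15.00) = 0.44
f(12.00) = 1.41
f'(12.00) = -0.00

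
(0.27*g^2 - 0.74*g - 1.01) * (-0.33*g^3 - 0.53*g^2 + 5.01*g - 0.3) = -0.0891*g^5 + 0.1011*g^4 + 2.0782*g^3 - 3.2531*g^2 - 4.8381*g + 0.303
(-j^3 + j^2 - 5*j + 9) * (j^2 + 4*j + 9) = -j^5 - 3*j^4 - 10*j^3 - 2*j^2 - 9*j + 81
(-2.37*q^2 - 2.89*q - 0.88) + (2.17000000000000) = -2.37*q^2 - 2.89*q + 1.29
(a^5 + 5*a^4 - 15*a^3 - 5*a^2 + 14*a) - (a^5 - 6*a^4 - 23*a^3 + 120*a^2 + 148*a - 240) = 11*a^4 + 8*a^3 - 125*a^2 - 134*a + 240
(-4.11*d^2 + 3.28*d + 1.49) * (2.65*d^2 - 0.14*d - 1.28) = -10.8915*d^4 + 9.2674*d^3 + 8.7501*d^2 - 4.407*d - 1.9072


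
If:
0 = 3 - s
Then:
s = 3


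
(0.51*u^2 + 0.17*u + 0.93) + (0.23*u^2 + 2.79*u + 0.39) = 0.74*u^2 + 2.96*u + 1.32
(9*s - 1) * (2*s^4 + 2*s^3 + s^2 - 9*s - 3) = 18*s^5 + 16*s^4 + 7*s^3 - 82*s^2 - 18*s + 3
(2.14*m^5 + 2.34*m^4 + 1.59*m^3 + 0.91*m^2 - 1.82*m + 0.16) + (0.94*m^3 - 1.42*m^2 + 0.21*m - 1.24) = 2.14*m^5 + 2.34*m^4 + 2.53*m^3 - 0.51*m^2 - 1.61*m - 1.08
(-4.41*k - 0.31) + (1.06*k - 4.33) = -3.35*k - 4.64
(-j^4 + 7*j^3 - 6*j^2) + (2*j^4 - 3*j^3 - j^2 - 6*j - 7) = j^4 + 4*j^3 - 7*j^2 - 6*j - 7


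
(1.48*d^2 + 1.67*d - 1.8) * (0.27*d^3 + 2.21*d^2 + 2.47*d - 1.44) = 0.3996*d^5 + 3.7217*d^4 + 6.8603*d^3 - 1.9843*d^2 - 6.8508*d + 2.592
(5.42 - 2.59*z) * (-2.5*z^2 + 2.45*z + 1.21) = 6.475*z^3 - 19.8955*z^2 + 10.1451*z + 6.5582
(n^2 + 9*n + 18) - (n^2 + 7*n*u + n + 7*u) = -7*n*u + 8*n - 7*u + 18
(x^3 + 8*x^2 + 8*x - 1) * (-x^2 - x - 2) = -x^5 - 9*x^4 - 18*x^3 - 23*x^2 - 15*x + 2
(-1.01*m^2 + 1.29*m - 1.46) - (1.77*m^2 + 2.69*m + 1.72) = -2.78*m^2 - 1.4*m - 3.18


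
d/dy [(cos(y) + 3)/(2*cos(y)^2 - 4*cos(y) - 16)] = (cos(y)^2 + 6*cos(y) + 2)*sin(y)/(2*(sin(y)^2 + 2*cos(y) + 7)^2)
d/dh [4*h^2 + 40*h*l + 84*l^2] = 8*h + 40*l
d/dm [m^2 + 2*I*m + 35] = 2*m + 2*I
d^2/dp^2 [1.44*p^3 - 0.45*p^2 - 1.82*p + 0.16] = 8.64*p - 0.9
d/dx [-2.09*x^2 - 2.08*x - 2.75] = -4.18*x - 2.08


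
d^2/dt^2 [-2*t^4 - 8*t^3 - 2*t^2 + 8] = -24*t^2 - 48*t - 4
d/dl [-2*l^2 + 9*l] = 9 - 4*l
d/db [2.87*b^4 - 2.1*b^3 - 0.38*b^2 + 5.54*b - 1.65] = 11.48*b^3 - 6.3*b^2 - 0.76*b + 5.54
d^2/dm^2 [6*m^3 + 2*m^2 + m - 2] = 36*m + 4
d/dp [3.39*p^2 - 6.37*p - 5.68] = 6.78*p - 6.37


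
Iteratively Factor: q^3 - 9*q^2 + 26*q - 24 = (q - 4)*(q^2 - 5*q + 6) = (q - 4)*(q - 2)*(q - 3)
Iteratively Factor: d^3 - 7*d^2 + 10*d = (d - 5)*(d^2 - 2*d) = d*(d - 5)*(d - 2)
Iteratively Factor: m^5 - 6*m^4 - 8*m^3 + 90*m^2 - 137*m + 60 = (m - 1)*(m^4 - 5*m^3 - 13*m^2 + 77*m - 60) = (m - 5)*(m - 1)*(m^3 - 13*m + 12) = (m - 5)*(m - 1)^2*(m^2 + m - 12) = (m - 5)*(m - 3)*(m - 1)^2*(m + 4)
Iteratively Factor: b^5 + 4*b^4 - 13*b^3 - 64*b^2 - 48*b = (b)*(b^4 + 4*b^3 - 13*b^2 - 64*b - 48) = b*(b + 3)*(b^3 + b^2 - 16*b - 16) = b*(b + 1)*(b + 3)*(b^2 - 16) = b*(b - 4)*(b + 1)*(b + 3)*(b + 4)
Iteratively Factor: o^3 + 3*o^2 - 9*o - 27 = (o + 3)*(o^2 - 9) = (o - 3)*(o + 3)*(o + 3)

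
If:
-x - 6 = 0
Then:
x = -6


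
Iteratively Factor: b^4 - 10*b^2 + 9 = (b + 1)*(b^3 - b^2 - 9*b + 9) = (b - 3)*(b + 1)*(b^2 + 2*b - 3) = (b - 3)*(b + 1)*(b + 3)*(b - 1)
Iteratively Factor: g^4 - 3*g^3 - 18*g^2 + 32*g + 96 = (g + 2)*(g^3 - 5*g^2 - 8*g + 48) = (g - 4)*(g + 2)*(g^2 - g - 12) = (g - 4)*(g + 2)*(g + 3)*(g - 4)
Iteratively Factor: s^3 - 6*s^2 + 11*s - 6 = (s - 2)*(s^2 - 4*s + 3) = (s - 3)*(s - 2)*(s - 1)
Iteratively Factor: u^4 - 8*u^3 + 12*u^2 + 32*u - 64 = (u + 2)*(u^3 - 10*u^2 + 32*u - 32) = (u - 4)*(u + 2)*(u^2 - 6*u + 8) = (u - 4)^2*(u + 2)*(u - 2)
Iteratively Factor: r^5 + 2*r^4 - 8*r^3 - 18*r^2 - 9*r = (r + 3)*(r^4 - r^3 - 5*r^2 - 3*r) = (r + 1)*(r + 3)*(r^3 - 2*r^2 - 3*r) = (r + 1)^2*(r + 3)*(r^2 - 3*r) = (r - 3)*(r + 1)^2*(r + 3)*(r)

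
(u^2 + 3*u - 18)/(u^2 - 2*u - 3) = (u + 6)/(u + 1)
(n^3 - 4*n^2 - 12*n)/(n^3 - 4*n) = (n - 6)/(n - 2)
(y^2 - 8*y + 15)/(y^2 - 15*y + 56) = (y^2 - 8*y + 15)/(y^2 - 15*y + 56)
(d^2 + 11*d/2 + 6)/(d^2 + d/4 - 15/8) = 4*(d + 4)/(4*d - 5)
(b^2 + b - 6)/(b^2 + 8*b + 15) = (b - 2)/(b + 5)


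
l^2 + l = l*(l + 1)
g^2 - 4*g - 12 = (g - 6)*(g + 2)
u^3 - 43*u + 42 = (u - 6)*(u - 1)*(u + 7)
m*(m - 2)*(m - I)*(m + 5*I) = m^4 - 2*m^3 + 4*I*m^3 + 5*m^2 - 8*I*m^2 - 10*m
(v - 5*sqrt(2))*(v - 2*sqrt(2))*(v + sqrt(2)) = v^3 - 6*sqrt(2)*v^2 + 6*v + 20*sqrt(2)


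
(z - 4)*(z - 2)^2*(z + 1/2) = z^4 - 15*z^3/2 + 16*z^2 - 6*z - 8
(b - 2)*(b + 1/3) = b^2 - 5*b/3 - 2/3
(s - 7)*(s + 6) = s^2 - s - 42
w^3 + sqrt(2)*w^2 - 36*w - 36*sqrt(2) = (w - 6)*(w + 6)*(w + sqrt(2))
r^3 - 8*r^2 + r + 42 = (r - 7)*(r - 3)*(r + 2)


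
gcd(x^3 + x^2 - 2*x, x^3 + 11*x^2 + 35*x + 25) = 1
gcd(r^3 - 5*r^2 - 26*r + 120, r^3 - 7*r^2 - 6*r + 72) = r^2 - 10*r + 24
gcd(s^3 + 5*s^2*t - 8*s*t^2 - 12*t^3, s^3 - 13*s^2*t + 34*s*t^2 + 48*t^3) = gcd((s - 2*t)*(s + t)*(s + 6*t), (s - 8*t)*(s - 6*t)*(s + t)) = s + t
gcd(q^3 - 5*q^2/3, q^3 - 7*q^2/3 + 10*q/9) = q^2 - 5*q/3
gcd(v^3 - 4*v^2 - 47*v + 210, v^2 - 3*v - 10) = v - 5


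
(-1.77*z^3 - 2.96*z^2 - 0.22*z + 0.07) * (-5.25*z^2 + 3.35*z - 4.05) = 9.2925*z^5 + 9.6105*z^4 - 1.5925*z^3 + 10.8835*z^2 + 1.1255*z - 0.2835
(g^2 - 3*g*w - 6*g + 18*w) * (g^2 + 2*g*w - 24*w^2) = g^4 - g^3*w - 6*g^3 - 30*g^2*w^2 + 6*g^2*w + 72*g*w^3 + 180*g*w^2 - 432*w^3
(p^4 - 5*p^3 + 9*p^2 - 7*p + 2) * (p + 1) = p^5 - 4*p^4 + 4*p^3 + 2*p^2 - 5*p + 2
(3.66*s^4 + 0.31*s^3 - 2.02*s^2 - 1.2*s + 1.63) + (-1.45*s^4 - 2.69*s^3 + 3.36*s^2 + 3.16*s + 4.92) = 2.21*s^4 - 2.38*s^3 + 1.34*s^2 + 1.96*s + 6.55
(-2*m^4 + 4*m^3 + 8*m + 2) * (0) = 0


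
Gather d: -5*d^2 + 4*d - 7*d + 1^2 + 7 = -5*d^2 - 3*d + 8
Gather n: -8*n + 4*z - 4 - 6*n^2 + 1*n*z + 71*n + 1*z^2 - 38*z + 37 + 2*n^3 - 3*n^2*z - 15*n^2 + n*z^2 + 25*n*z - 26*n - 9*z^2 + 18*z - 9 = 2*n^3 + n^2*(-3*z - 21) + n*(z^2 + 26*z + 37) - 8*z^2 - 16*z + 24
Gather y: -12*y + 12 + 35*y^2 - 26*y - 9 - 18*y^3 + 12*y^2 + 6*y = -18*y^3 + 47*y^2 - 32*y + 3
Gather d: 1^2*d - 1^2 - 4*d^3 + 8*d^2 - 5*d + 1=-4*d^3 + 8*d^2 - 4*d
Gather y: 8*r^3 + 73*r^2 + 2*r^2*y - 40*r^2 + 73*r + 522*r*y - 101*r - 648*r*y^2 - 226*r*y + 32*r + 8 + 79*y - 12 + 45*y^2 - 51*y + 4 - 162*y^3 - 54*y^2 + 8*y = 8*r^3 + 33*r^2 + 4*r - 162*y^3 + y^2*(-648*r - 9) + y*(2*r^2 + 296*r + 36)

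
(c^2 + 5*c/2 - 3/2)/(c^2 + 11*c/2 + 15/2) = (2*c - 1)/(2*c + 5)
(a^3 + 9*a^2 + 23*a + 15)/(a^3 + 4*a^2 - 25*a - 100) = (a^2 + 4*a + 3)/(a^2 - a - 20)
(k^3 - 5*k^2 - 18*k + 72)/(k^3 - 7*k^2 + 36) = (k + 4)/(k + 2)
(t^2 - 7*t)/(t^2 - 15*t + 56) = t/(t - 8)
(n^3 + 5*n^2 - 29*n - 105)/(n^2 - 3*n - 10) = (n^2 + 10*n + 21)/(n + 2)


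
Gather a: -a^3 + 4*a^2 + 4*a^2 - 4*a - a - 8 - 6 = -a^3 + 8*a^2 - 5*a - 14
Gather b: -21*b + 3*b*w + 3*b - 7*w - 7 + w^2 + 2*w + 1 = b*(3*w - 18) + w^2 - 5*w - 6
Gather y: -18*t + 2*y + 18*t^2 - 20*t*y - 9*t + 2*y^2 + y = 18*t^2 - 27*t + 2*y^2 + y*(3 - 20*t)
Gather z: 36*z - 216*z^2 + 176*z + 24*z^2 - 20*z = -192*z^2 + 192*z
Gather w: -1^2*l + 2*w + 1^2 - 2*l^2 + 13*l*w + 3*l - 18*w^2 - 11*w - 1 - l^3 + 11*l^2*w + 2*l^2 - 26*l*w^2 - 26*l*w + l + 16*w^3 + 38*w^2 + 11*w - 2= -l^3 + 3*l + 16*w^3 + w^2*(20 - 26*l) + w*(11*l^2 - 13*l + 2) - 2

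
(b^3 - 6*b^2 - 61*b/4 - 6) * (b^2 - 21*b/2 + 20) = b^5 - 33*b^4/2 + 271*b^3/4 + 273*b^2/8 - 242*b - 120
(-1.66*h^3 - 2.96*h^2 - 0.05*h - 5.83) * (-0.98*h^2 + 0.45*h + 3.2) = 1.6268*h^5 + 2.1538*h^4 - 6.595*h^3 - 3.7811*h^2 - 2.7835*h - 18.656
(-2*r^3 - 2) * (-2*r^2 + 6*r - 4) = 4*r^5 - 12*r^4 + 8*r^3 + 4*r^2 - 12*r + 8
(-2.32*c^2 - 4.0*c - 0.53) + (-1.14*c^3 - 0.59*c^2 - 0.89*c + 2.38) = -1.14*c^3 - 2.91*c^2 - 4.89*c + 1.85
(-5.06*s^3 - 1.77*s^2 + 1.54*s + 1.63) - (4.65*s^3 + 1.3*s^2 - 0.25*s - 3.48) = -9.71*s^3 - 3.07*s^2 + 1.79*s + 5.11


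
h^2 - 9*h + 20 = (h - 5)*(h - 4)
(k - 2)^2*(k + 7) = k^3 + 3*k^2 - 24*k + 28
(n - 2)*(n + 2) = n^2 - 4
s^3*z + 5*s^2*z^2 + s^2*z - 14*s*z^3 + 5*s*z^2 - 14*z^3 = (s - 2*z)*(s + 7*z)*(s*z + z)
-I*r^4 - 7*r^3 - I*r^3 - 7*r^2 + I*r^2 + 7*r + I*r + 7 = (r - 1)*(r + 1)*(r - 7*I)*(-I*r - I)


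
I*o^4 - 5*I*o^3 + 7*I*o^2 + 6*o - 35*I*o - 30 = (o - 5)*(o - 2*I)*(o + 3*I)*(I*o + 1)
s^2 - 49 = (s - 7)*(s + 7)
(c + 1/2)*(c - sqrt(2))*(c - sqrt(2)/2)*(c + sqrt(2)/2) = c^4 - sqrt(2)*c^3 + c^3/2 - sqrt(2)*c^2/2 - c^2/2 - c/4 + sqrt(2)*c/2 + sqrt(2)/4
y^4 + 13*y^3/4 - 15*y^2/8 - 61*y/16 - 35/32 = (y - 5/4)*(y + 1/2)^2*(y + 7/2)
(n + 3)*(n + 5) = n^2 + 8*n + 15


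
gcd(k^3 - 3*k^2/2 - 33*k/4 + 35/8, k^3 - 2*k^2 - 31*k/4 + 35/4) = k^2 - k - 35/4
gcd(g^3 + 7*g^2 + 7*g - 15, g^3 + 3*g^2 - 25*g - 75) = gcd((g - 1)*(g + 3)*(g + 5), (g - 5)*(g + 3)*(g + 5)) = g^2 + 8*g + 15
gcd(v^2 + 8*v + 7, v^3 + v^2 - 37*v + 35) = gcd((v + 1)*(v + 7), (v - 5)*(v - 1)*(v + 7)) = v + 7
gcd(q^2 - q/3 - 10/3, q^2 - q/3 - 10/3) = q^2 - q/3 - 10/3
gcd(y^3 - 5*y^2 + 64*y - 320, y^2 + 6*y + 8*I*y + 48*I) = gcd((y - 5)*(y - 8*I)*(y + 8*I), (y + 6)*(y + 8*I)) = y + 8*I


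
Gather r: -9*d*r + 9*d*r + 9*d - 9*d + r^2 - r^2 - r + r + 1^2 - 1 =0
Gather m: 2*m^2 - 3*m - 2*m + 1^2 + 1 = 2*m^2 - 5*m + 2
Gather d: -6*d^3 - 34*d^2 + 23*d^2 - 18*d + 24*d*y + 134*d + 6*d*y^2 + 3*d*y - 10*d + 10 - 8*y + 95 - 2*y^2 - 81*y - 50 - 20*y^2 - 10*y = -6*d^3 - 11*d^2 + d*(6*y^2 + 27*y + 106) - 22*y^2 - 99*y + 55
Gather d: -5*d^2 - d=-5*d^2 - d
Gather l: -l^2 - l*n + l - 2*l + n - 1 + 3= -l^2 + l*(-n - 1) + n + 2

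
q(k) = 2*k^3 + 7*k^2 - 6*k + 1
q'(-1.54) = -13.33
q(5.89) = 617.18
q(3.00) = 100.00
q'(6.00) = 294.00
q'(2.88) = 84.09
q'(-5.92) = 121.40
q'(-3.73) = 25.26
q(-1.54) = 19.54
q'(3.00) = 90.00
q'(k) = 6*k^2 + 14*k - 6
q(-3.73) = 16.98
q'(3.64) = 124.46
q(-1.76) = 22.34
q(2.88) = 89.56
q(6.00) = 649.00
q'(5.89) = 284.61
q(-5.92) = -133.10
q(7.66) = 1264.68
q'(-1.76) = -12.05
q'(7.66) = 453.29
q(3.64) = 168.36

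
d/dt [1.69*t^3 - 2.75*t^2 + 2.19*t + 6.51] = 5.07*t^2 - 5.5*t + 2.19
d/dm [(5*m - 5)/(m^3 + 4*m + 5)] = 5*(m^3 + 4*m - (m - 1)*(3*m^2 + 4) + 5)/(m^3 + 4*m + 5)^2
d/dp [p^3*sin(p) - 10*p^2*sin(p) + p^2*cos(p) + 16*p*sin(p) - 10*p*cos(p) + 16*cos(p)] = p^3*cos(p) + 2*p^2*sin(p) - 10*p^2*cos(p) - 10*p*sin(p) + 18*p*cos(p) - 10*cos(p)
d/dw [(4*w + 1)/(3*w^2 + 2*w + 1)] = 2*(-6*w^2 - 3*w + 1)/(9*w^4 + 12*w^3 + 10*w^2 + 4*w + 1)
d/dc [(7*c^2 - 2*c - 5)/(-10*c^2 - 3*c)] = (-41*c^2 - 100*c - 15)/(c^2*(100*c^2 + 60*c + 9))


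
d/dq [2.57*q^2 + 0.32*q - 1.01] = 5.14*q + 0.32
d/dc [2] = 0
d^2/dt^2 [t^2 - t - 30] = 2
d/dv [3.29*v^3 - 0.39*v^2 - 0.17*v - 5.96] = 9.87*v^2 - 0.78*v - 0.17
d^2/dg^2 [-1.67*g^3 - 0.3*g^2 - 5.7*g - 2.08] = -10.02*g - 0.6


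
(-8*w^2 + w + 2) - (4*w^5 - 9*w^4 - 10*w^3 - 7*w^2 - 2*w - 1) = -4*w^5 + 9*w^4 + 10*w^3 - w^2 + 3*w + 3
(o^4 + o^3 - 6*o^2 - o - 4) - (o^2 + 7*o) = o^4 + o^3 - 7*o^2 - 8*o - 4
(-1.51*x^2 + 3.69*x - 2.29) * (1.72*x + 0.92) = -2.5972*x^3 + 4.9576*x^2 - 0.544*x - 2.1068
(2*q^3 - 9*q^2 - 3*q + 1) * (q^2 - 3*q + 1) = 2*q^5 - 15*q^4 + 26*q^3 + q^2 - 6*q + 1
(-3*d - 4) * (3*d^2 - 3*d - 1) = -9*d^3 - 3*d^2 + 15*d + 4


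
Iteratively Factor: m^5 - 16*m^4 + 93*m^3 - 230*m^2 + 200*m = (m - 4)*(m^4 - 12*m^3 + 45*m^2 - 50*m) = (m - 4)*(m - 2)*(m^3 - 10*m^2 + 25*m) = (m - 5)*(m - 4)*(m - 2)*(m^2 - 5*m) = m*(m - 5)*(m - 4)*(m - 2)*(m - 5)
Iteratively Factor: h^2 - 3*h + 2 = (h - 1)*(h - 2)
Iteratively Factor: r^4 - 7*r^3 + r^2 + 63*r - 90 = (r - 5)*(r^3 - 2*r^2 - 9*r + 18) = (r - 5)*(r + 3)*(r^2 - 5*r + 6) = (r - 5)*(r - 2)*(r + 3)*(r - 3)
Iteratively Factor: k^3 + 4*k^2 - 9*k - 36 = (k - 3)*(k^2 + 7*k + 12) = (k - 3)*(k + 3)*(k + 4)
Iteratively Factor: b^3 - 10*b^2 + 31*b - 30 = (b - 2)*(b^2 - 8*b + 15) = (b - 5)*(b - 2)*(b - 3)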